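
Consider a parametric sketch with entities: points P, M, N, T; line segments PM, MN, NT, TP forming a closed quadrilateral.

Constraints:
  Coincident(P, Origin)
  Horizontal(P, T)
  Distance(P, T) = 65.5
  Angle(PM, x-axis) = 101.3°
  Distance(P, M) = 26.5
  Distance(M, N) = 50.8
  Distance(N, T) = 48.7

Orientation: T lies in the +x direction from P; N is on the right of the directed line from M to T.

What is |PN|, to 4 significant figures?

27.08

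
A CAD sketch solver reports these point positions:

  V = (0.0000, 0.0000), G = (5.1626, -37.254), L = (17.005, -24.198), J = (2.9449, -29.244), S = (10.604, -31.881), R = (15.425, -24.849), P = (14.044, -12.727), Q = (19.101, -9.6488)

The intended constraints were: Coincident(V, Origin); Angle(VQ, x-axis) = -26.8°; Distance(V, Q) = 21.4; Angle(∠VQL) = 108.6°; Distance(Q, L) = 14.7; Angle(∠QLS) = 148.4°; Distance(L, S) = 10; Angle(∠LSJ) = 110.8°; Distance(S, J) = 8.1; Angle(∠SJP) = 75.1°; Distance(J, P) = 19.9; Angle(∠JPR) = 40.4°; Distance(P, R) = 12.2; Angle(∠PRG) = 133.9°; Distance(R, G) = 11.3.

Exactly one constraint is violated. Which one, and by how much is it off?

Distance(R, G) = 11.3 — off by 4.80.

V = (0.00, 0.00) ✓; VQ at -26.80° ✓; |VQ| = 21.40 ✓; ∠VQL = 108.6° ✓; |QL| = 14.70 ✓; ∠QLS = 148.4° ✓; |LS| = 10.00 ✓; ∠LSJ = 110.8° ✓; |SJ| = 8.100 ✓; ∠SJP = 75.10° ✓; |JP| = 19.90 ✓; ∠JPR = 40.40° ✓; |PR| = 12.20 ✓; ∠PRG = 133.9° ✓; |RG| = 16.10 ✗.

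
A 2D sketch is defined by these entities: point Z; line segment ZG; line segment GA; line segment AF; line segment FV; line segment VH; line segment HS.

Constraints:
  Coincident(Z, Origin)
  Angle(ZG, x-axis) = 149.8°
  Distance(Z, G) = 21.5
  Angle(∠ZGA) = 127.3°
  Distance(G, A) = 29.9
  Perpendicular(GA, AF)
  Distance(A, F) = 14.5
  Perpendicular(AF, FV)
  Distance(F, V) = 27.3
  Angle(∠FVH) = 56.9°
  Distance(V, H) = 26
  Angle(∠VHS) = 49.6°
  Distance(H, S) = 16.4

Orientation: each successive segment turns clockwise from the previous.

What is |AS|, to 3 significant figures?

11.9

Z is at the origin; ZG runs at 149.8° with length 21.5, so G = (-18.6, 10.8). ∠ZGA = 127.3° gives GA at 97.1° from the x-axis; with |GA| = 29.9, A = (-22.3, 40.5). GA ⟂ AF, so AF runs at 7.10°; with |AF| = 14.5, F = (-7.89, 42.3). AF is perpendicular to FV, so FV runs at -82.9°; with |FV| = 27.3, V = (-4.51, 15.2). ∠FVH = 56.9° gives VH at 154° from the x-axis; with |VH| = 26.0, H = (-27.9, 26.6). ∠VHS = 49.6° gives HS at 23.6° from the x-axis; with |HS| = 16.4, S = (-12.9, 33.2). Then |AS| = |S − A| = 11.9.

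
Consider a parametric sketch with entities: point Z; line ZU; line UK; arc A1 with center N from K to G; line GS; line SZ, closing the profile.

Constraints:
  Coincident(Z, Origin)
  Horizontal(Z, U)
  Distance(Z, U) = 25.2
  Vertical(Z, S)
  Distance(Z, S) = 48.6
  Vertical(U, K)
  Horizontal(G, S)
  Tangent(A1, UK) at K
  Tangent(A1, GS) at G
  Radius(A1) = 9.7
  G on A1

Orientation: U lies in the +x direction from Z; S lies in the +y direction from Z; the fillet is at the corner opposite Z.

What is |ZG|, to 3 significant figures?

51.0

The virtual corner opposite Z is at (25.2, 48.6). Tangency of A1 to UK means the radius NK is perpendicular to UK and since A1 is tangent to GS there, NG ⟂ GS, with radius 9.7, so the center N sits 9.7 in from both sides at N = (15.5, 38.9). That places the tangent points at K = (25.2, 38.9) on UK and G = (15.5, 48.6) on GS. Then |ZG| = |G − Z| = 51.0.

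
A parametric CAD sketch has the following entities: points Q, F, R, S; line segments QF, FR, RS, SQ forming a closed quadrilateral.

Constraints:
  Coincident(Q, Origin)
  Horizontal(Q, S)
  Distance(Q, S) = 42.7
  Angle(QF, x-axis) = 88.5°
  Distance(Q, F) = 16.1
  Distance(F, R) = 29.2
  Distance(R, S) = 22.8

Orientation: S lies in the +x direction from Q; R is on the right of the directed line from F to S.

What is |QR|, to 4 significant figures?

21.11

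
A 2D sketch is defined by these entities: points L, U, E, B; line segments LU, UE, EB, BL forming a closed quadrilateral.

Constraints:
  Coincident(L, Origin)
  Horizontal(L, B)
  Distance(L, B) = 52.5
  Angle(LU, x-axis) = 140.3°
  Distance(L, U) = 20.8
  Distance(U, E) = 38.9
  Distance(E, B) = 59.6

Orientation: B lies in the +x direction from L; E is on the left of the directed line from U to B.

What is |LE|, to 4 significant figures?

43.24

L is at the origin; L and B share the same y with |LB| = 52.5 and B in +x, so B = (52.5, 0). LU runs at 140.3° with |LU| = 20.8, so U = (-16.00, 13.29). E is determined by |UE| = 38.9 and |EB| = 59.6 together: it lies at the intersection of circle(U, 38.9) and circle(B, 59.6). With |UB| = 69.78, the foot of the radical line on UB is 20.28 from U and the perpendicular offset is √(38.9² − 20.28²) = 33.20. Taking the left-of-UB solution: E = (10.23, 42.01).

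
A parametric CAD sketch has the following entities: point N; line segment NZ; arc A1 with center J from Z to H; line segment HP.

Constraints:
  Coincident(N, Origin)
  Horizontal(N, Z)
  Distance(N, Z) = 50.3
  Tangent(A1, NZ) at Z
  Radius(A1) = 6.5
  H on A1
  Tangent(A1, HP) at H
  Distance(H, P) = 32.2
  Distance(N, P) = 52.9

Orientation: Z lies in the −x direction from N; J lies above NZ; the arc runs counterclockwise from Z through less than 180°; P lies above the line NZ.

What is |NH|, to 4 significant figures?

44.23

N is at the origin; NZ is horizontal with |NZ| = 50.3 and Z on the −x side, so Z = (-50.30, 0.000). A1 meets NZ tangentially, so JZ is at right angles to NZ, so J = Z + (0, 6.5) = (-50.30, 6.500). Since JH ⟂ HP (tangency), |JP| = √(6.5² + 32.2²) = 32.85 regardless of where H sits on A1. So P lies on both circle(N, 52.9) and circle(J, 32.85); the above-NZ intersection is P = (-37.89, 36.92). H is the foot of the tangent from P: H = (-43.91, 5.284).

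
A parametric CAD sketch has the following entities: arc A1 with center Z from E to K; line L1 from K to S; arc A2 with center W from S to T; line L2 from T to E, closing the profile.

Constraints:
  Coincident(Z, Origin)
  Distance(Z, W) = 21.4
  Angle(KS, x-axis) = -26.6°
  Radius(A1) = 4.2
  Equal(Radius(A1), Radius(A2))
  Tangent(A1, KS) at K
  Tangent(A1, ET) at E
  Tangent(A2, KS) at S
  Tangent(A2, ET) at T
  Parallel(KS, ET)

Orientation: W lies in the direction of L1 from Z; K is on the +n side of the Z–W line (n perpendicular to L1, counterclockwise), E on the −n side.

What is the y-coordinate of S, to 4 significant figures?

-5.827

Tangency of A1 to both parallel lines with radius 4.2 puts K and E at Z ± 4.2·n: K = (1.881, 3.755), E = (-1.881, -3.755). Equal radii place S and T the same way about W: S = W + 4.2·n = (21.02, -5.827), T = W − 4.2·n = (17.25, -13.34). So S.y = -5.827.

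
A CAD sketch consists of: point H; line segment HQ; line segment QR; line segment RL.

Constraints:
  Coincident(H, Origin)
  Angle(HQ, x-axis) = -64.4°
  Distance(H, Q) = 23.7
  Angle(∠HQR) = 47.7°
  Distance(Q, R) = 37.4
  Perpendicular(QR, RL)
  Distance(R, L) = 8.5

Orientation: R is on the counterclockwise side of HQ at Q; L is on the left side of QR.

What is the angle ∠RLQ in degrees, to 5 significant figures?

77.196°

H is at the origin; HQ runs at -64.4° with length 23.7, so Q = 23.7·(cos -64.4°, sin -64.4°) = (10.240, -21.373). ∠HQR = 47.7°, so QR runs at -64.4° + (180° − 47.7°) = 67.900° from the x-axis; with |QR| = 37.4, R = Q + 37.4·(cos 67.900°, sin 67.900°) = (24.311, 13.279). The perpendicularity gives RL at right angles to QR; with |RL| = 8.5 on the left of QR, L = R + 8.5·(-0.92653, 0.37622) = (16.436, 16.477). Then cos ∠RLQ = LR·LQ / (|LR||LQ|), giving 77.196°.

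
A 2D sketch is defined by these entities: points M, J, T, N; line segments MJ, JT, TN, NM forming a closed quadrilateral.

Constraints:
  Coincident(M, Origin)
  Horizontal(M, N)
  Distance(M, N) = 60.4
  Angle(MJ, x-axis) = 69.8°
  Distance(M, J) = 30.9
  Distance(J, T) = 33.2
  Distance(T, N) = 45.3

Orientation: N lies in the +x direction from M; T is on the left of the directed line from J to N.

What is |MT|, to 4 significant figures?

58.51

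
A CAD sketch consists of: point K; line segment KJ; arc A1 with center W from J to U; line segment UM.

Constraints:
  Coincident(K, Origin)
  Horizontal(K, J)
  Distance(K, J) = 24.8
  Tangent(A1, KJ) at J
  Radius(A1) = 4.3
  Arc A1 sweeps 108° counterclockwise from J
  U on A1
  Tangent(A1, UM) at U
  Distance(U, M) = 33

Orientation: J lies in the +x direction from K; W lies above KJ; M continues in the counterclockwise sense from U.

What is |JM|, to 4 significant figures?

37.51

K is at the origin; KJ is horizontal with |KJ| = 24.8 and J on the +x side, so J = (24.80, 0.000). Since A1 is tangent to KJ there, WJ ⟂ KJ, so W = J + (0, 4.3) = (24.80, 4.300). On A1, J sits at bearing -90° from W; a 108° counterclockwise sweep puts U at bearing 18°, so U = W + 4.3·(cos 18°, sin 18°) = (28.89, 5.629). Since A1 is tangent to UM there, WU ⟂ UM, so UM runs along (−sin 18°, cos 18°); with |UM| = 33.0, M = (18.69, 37.01). Then |JM| = |M − J| = 37.51.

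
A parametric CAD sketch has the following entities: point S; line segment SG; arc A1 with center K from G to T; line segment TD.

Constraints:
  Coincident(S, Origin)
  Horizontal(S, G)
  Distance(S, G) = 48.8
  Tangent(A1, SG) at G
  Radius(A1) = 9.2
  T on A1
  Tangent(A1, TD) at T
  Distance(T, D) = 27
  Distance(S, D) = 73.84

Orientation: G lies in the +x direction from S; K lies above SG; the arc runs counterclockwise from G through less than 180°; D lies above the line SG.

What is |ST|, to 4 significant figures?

57.72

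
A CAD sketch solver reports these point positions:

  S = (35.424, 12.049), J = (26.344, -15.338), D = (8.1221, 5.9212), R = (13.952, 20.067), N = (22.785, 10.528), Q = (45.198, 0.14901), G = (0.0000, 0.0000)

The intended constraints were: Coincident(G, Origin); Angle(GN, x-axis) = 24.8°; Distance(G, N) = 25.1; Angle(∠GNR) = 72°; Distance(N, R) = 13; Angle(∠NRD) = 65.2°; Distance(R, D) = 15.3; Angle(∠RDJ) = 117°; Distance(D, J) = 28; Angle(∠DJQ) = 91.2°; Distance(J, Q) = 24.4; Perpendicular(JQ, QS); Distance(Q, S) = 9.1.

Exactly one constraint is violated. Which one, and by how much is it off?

Distance(Q, S) = 9.1 — off by 6.30.

G = (0.00, 0.00) ✓; GN at 24.80° ✓; |GN| = 25.10 ✓; ∠GNR = 72.00° ✓; |NR| = 13.00 ✓; ∠NRD = 65.20° ✓; |RD| = 15.30 ✓; ∠RDJ = 117.0° ✓; |DJ| = 28.00 ✓; ∠DJQ = 91.20° ✓; |JQ| = 24.40 ✓; ∠(JQ, QS) = 90.00° ✓; |QS| = 15.40 ✗.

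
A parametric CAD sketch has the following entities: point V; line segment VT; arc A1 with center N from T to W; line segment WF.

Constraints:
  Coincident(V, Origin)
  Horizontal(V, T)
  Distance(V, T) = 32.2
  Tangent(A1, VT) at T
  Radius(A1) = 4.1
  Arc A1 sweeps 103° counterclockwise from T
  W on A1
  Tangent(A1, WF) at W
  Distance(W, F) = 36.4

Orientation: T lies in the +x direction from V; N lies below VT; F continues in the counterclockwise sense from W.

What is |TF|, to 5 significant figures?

40.706

V is at the origin; VT is horizontal with |VT| = 32.2 and T on the +x side, so T = (32.200, 0.0000). A1 meets VT tangentially, so NT is at right angles to VT, so N = T + (0, -4.1) = (32.200, -4.1000). On A1, T sits at bearing 90° from N; a 103° counterclockwise sweep puts W at bearing 193°, so W = N + 4.1·(cos 193°, sin 193°) = (28.205, -5.0223). The tangent condition forces NW to be normal to WF, so WF runs along (−sin 193°, cos 193°); with |WF| = 36.4, F = (36.393, -40.489). Then |TF| = |F − T| = 40.706.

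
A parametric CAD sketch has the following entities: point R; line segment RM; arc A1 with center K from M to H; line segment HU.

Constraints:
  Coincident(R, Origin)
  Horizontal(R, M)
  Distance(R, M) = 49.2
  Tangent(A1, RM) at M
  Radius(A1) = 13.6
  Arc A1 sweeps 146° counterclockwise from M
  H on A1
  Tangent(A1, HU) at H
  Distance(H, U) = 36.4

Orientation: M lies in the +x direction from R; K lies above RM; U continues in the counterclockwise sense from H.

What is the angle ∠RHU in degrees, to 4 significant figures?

57.65°

On A1, M sits at bearing -90° from K; a 146° counterclockwise sweep puts H at bearing 56°, so H = K + 13.6·(cos 56°, sin 56°) = (56.81, 24.87). A1 meets HU tangentially, so KH is at right angles to HU, so HU runs along (−sin 56°, cos 56°); with |HU| = 36.4, U = (26.63, 45.23). Then cos ∠RHU = HR·HU / (|HR||HU|), giving 57.65°.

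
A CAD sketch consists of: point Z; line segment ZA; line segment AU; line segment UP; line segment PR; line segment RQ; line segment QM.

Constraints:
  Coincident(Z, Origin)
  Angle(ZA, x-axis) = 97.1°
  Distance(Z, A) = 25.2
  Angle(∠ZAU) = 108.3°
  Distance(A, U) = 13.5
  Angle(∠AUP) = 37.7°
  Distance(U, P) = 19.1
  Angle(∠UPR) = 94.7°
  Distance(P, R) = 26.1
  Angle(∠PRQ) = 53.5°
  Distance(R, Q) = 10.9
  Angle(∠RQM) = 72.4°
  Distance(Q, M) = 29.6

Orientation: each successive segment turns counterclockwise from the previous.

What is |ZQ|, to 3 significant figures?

32.6

Z is at the origin; ZA runs at 97.1° with length 25.2, so A = (-3.11, 25.0). ∠ZAU = 108.3° gives AU at 169° from the x-axis; with |AU| = 13.5, U = (-16.4, 27.6). ∠AUP = 37.7° gives UP at -48.9° from the x-axis; with |UP| = 19.1, P = (-3.80, 13.2). ∠UPR = 94.7° gives PR at 36.4° from the x-axis; with |PR| = 26.1, R = (17.2, 28.7). ∠PRQ = 53.5° gives RQ at 163° from the x-axis; with |RQ| = 10.9, Q = (6.79, 31.9). Then |ZQ| = |Q − Z| = 32.6.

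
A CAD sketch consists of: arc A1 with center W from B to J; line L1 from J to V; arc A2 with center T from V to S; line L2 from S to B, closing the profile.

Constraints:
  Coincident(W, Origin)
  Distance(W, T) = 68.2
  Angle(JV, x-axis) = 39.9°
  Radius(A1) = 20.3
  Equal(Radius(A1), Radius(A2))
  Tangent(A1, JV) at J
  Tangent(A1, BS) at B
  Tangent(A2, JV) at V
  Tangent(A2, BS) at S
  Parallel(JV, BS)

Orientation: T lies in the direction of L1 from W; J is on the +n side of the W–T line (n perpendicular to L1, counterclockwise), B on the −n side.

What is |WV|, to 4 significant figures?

71.16

The slot axis is L1's direction at 39.9°, so u = (cos 39.9°, sin 39.9°) = (0.7672, 0.6414) and n = (−sin 39.9°, cos 39.9°) = (-0.6414, 0.7672). W is at the origin and T lies 68.2 along u from W, so T = 68.2·u = (52.32, 43.75). Tangency of A1 to both parallel lines with radius 20.3 puts J and B at W ± 20.3·n: J = (-13.02, 15.57), B = (13.02, -15.57). Equal radii place V and S the same way about T: V = T + 20.3·n = (39.30, 59.32), S = T − 20.3·n = (65.34, 28.17). Then |WV| = |V − W| = 71.16.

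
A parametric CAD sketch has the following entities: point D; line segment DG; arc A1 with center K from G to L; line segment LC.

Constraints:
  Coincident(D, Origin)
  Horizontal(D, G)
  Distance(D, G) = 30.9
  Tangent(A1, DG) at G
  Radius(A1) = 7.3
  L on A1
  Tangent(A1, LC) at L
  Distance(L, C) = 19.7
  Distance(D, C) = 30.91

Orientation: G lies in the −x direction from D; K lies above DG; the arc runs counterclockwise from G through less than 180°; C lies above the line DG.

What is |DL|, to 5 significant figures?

24.453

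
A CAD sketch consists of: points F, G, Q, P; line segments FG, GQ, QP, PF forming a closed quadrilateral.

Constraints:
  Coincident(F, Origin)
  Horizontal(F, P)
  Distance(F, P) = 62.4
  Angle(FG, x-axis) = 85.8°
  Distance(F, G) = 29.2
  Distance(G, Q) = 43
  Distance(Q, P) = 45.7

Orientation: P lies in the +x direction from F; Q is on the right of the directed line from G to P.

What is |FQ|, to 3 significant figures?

21.0

Checks: |GQ| = 43.00 ✓; |QP| = 45.70 ✓.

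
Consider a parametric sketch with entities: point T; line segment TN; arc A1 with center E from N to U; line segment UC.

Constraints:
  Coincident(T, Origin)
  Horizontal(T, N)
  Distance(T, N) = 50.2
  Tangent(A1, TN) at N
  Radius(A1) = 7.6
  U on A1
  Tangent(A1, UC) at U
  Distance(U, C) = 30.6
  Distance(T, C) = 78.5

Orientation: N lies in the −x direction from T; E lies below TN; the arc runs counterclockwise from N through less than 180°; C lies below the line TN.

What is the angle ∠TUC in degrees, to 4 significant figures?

125.1°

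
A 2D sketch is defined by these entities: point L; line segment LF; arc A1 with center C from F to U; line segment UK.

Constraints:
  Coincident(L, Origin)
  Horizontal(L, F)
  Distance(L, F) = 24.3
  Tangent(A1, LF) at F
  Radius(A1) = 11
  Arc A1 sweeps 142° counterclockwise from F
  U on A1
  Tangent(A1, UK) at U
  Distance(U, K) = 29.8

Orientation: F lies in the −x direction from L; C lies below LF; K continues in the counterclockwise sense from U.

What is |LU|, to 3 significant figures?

36.8

L is at the origin; LF is horizontal with |LF| = 24.3 and F on the −x side, so F = (-24.3, 0.00). Tangency of A1 to LF means the radius CF is perpendicular to LF, so C = F + (0, -11) = (-24.3, -11.0). On A1, F sits at bearing 90° from C; a 142° counterclockwise sweep puts U at bearing 232°, so U = C + 11.0·(cos 232°, sin 232°) = (-31.1, -19.7). Then |LU| = |U − L| = 36.8.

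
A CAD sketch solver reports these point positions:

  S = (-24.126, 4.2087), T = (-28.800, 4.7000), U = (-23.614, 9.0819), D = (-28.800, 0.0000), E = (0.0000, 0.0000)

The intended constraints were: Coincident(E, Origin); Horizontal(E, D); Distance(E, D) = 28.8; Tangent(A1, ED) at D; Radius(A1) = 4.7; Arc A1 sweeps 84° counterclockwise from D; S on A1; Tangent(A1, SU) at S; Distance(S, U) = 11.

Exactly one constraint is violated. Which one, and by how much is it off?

Distance(S, U) = 11 — off by 6.10.

E = (0.00, 0.00) ✓; E.y = 0.00, D.y = 0.00 ✓; |ED| = 28.80 ✓; ∠(TD, DE) = 90.00° ✓; |TD| = 4.700 ✓; bearing(T→S) − bearing(T→D) = 84.00° ✓; |TS| = 4.700 ✓; ∠(TS, SU) = 90.00° ✓; |SU| = 4.900 ✗.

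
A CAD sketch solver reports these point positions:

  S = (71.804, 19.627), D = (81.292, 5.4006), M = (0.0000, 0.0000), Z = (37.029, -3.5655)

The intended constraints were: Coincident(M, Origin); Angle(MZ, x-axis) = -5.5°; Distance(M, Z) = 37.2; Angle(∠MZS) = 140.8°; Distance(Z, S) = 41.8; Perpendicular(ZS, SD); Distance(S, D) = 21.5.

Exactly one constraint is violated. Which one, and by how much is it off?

Distance(S, D) = 21.5 — off by 4.40.

M = (0.00, 0.00) ✓; MZ at -5.500° ✓; |MZ| = 37.20 ✓; ∠MZS = 140.8° ✓; |ZS| = 41.80 ✓; ∠(ZS, SD) = 90.00° ✓; |SD| = 17.10 ✗.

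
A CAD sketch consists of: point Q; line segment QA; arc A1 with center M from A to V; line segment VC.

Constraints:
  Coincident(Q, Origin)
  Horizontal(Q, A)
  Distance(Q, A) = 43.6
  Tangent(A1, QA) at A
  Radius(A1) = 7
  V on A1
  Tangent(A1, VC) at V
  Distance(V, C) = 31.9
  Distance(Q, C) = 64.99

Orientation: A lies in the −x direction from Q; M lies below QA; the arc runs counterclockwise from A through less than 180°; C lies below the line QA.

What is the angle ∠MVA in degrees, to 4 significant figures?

46.62°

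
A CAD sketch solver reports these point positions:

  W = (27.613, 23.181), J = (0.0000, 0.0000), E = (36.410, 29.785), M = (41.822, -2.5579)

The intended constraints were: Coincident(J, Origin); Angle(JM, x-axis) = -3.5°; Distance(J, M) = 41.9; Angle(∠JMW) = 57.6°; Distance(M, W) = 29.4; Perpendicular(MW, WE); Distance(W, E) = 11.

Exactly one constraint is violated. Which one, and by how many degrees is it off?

Perpendicular(MW, WE) — off by 8.00°.

J = (0.00, 0.00) ✓; JM at -3.500° ✓; |JM| = 41.90 ✓; ∠JMW = 57.60° ✓; |MW| = 29.40 ✓; ∠(MW, WE) = 82.00° ✗; |WE| = 11.00 ✓.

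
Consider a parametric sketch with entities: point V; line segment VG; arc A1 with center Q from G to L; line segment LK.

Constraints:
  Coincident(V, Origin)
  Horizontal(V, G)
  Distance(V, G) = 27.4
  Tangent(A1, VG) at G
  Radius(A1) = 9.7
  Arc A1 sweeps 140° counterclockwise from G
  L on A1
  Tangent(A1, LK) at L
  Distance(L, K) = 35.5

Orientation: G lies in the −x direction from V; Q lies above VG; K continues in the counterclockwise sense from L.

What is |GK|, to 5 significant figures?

45.114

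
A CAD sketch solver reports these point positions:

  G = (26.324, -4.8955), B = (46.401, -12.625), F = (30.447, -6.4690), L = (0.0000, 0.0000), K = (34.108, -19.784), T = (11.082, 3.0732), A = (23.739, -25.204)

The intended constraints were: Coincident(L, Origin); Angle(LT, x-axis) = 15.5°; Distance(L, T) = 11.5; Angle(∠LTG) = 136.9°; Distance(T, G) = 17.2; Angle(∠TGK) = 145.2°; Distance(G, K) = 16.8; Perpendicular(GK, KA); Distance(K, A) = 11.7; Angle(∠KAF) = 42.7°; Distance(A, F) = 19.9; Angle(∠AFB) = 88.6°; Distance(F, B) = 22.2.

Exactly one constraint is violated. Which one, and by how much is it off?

Distance(F, B) = 22.2 — off by 5.10.

L = (0.00, 0.00) ✓; LT at 15.50° ✓; |LT| = 11.50 ✓; ∠LTG = 136.9° ✓; |TG| = 17.20 ✓; ∠TGK = 145.2° ✓; |GK| = 16.80 ✓; ∠(GK, KA) = 90.00° ✓; |KA| = 11.70 ✓; ∠KAF = 42.70° ✓; |AF| = 19.90 ✓; ∠AFB = 88.60° ✓; |FB| = 17.10 ✗.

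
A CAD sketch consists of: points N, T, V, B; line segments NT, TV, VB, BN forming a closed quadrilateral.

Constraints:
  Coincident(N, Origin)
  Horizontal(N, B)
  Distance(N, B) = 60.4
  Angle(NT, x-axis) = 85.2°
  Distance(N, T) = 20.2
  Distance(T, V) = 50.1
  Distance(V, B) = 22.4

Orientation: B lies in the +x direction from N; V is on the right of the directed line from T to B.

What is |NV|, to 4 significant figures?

42.38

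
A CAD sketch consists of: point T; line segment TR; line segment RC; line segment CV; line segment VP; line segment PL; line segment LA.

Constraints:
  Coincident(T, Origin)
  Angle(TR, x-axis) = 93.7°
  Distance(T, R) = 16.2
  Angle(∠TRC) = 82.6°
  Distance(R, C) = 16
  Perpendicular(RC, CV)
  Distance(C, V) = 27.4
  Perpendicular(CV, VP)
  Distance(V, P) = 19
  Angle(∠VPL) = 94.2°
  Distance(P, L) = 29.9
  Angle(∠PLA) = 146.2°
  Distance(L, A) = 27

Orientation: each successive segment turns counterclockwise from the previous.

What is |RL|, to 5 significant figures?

5.7262

CV ⟂ VP, so VP runs at 11.100°; with |VP| = 19.0, P = (7.1736, -10.144). ∠VPL = 94.2° gives PL at 96.900° from the x-axis; with |PL| = 29.9, L = (3.5815, 19.540). Then |RL| = |L − R| = 5.7262.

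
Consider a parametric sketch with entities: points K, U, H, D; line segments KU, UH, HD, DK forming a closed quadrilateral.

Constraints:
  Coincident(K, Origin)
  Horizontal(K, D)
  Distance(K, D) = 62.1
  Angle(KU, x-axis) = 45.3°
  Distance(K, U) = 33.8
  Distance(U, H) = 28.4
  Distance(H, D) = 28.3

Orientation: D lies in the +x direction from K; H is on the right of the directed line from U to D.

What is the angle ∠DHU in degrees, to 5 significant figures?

105.83°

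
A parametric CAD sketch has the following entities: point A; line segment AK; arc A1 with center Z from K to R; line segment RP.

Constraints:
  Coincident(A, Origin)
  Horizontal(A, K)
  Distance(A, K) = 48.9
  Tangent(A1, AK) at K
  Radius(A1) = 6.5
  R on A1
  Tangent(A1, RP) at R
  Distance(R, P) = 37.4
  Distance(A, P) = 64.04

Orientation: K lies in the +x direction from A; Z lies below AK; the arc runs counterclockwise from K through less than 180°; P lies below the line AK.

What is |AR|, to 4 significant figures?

43.03

A is at the origin; AK is horizontal with |AK| = 48.9 and K on the +x side, so K = (48.90, 0.000). Since A1 is tangent to AK there, ZK ⟂ AK, so Z = K + (0, -6.5) = (48.90, -6.500). Since ZR ⟂ RP (tangency), |ZP| = √(6.5² + 37.4²) = 37.96 regardless of where R sits on A1. So P lies on both circle(A, 64.04) and circle(Z, 37.96); the below-AK intersection is P = (46.18, -44.36). R is the foot of the tangent from P: R = (42.43, -7.152).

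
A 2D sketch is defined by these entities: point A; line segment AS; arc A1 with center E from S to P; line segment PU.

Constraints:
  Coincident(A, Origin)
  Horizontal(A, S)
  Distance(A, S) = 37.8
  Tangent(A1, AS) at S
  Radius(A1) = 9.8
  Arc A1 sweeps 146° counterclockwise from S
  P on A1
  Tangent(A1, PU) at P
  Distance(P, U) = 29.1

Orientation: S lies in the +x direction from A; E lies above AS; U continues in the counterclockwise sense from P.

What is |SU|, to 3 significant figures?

38.9

On A1, S sits at bearing -90° from E; a 146° counterclockwise sweep puts P at bearing 56°, so P = E + 9.8·(cos 56°, sin 56°) = (43.3, 17.9). Since A1 is tangent to PU there, EP ⟂ PU, so PU runs along (−sin 56°, cos 56°); with |PU| = 29.1, U = (19.2, 34.2). Then |SU| = |U − S| = 38.9.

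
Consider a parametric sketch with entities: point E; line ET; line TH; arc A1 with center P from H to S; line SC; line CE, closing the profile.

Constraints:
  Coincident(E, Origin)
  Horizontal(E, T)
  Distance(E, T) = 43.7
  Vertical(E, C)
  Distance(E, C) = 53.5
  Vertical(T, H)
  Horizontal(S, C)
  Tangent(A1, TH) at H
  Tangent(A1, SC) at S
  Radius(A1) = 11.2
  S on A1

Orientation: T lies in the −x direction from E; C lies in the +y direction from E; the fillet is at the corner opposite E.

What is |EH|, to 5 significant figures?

60.819

E is at the origin; E and T share the same y with |ET| = 43.7 and T on the −x side, so T = (-43.700, 0.0000). E and C share the same x with |EC| = 53.5 and C on the +y side, so C = (0.0000, 53.500). The virtual corner opposite E is at (-43.700, 53.500). Since A1 is tangent to TH there, PH ⟂ TH and since A1 is tangent to SC there, PS ⟂ SC, with radius 11.2, so the center P sits 11.2 in from both sides at P = (-32.500, 42.300). That places the tangent points at H = (-43.700, 42.300) on TH and S = (-32.500, 53.500) on SC. Then |EH| = |H − E| = 60.819.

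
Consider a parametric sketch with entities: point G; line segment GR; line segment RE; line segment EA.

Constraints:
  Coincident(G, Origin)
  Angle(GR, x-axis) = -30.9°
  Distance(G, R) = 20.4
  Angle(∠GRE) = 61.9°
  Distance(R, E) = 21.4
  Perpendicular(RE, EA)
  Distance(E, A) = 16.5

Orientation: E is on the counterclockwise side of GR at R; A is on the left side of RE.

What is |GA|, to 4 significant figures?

11.89

G is at the origin; GR runs at -30.9° with length 20.4, so R = 20.4·(cos -30.9°, sin -30.9°) = (17.50, -10.48). ∠GRE = 61.9°, so RE runs at -30.9° + (180° − 61.9°) = 87.20° from the x-axis; with |RE| = 21.4, E = R + 21.4·(cos 87.20°, sin 87.20°) = (18.55, 10.90). RE ⟂ EA; with |EA| = 16.5 on the left of RE, A = E + 16.5·(-0.9988, 0.04885) = (2.070, 11.70). Then |GA| = |A − G| = 11.89.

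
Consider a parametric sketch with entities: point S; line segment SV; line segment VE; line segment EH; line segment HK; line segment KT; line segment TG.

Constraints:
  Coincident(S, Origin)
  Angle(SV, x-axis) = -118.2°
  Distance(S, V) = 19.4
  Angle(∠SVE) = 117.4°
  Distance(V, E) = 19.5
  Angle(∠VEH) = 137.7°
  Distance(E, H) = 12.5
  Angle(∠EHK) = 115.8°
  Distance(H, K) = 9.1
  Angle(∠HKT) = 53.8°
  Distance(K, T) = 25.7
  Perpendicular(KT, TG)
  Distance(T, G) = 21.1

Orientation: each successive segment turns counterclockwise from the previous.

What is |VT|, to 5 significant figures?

11.091

∠EHK = 115.8° gives HK at 50.900° from the x-axis; with |HK| = 9.1, K = (19.753, -29.001). ∠HKT = 53.8° gives KT at 177.10° from the x-axis; with |KT| = 25.7, T = (-5.9138, -27.700). Then |VT| = |T − V| = 11.091.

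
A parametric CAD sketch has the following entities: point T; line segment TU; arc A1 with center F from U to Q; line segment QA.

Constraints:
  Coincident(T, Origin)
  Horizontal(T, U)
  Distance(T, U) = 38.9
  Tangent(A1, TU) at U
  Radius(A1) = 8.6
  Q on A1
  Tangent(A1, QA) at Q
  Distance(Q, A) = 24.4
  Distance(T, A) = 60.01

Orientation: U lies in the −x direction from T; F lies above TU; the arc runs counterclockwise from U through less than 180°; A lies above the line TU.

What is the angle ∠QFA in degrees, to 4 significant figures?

70.58°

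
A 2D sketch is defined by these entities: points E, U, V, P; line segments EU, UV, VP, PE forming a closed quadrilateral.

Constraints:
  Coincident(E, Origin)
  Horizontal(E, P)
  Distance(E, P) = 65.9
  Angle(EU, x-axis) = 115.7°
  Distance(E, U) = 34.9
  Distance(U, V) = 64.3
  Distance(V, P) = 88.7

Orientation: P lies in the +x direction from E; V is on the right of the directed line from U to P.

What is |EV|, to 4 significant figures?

36.75

Checks: |UV| = 64.30 ✓; |VP| = 88.70 ✓.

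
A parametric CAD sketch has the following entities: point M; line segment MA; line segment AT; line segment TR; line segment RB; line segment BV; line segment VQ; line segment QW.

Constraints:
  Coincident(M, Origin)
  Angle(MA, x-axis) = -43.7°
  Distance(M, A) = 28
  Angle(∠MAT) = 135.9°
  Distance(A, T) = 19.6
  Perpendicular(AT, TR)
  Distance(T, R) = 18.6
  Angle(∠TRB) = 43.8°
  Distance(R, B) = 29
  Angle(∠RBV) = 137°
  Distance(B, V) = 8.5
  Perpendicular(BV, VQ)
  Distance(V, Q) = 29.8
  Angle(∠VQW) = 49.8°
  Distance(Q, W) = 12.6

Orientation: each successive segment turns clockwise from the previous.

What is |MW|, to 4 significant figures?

46.34

The perpendicularity gives VQ at right angles to BV, so VQ runs at -87.00°; with |VQ| = 29.8, Q = (32.60, -48.10). ∠VQW = 49.8° gives QW at 142.8° from the x-axis; with |QW| = 12.6, W = (22.57, -40.48). Then |MW| = |W − M| = 46.34.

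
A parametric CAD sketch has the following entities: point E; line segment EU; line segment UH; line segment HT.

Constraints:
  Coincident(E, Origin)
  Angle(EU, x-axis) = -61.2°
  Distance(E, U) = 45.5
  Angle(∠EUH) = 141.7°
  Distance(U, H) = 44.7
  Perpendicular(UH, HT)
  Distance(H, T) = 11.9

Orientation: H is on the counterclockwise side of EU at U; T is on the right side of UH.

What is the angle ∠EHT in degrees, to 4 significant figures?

109.3°

E is at the origin; EU runs at -61.2° with length 45.5, so U = 45.5·(cos -61.2°, sin -61.2°) = (21.92, -39.87). ∠EUH = 141.7°, so UH runs at -61.2° + (180° − 141.7°) = -22.90° from the x-axis; with |UH| = 44.7, H = U + 44.7·(cos -22.90°, sin -22.90°) = (63.10, -57.27). The perpendicularity gives HT at right angles to UH; with |HT| = 11.9 on the right of UH, T = H + 11.9·(-0.3891, -0.9212) = (58.47, -68.23). Then cos ∠EHT = HE·HT / (|HE||HT|), giving 109.3°.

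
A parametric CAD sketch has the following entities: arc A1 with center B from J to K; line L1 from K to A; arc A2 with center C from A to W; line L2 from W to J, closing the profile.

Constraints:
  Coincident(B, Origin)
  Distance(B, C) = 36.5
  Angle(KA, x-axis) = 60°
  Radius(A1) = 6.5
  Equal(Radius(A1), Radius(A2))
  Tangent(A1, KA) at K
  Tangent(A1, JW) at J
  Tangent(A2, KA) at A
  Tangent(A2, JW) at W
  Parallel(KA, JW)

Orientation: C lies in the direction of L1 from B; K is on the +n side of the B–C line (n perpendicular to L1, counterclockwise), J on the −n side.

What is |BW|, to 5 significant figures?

37.074

Tangency of A1 to both parallel lines with radius 6.5 puts K and J at B ± 6.5·n: K = (-5.6292, 3.2500), J = (5.6292, -3.2500). Equal radii place A and W the same way about C: A = C + 6.5·n = (12.621, 34.860), W = C − 6.5·n = (23.879, 28.360). Then |BW| = |W − B| = 37.074.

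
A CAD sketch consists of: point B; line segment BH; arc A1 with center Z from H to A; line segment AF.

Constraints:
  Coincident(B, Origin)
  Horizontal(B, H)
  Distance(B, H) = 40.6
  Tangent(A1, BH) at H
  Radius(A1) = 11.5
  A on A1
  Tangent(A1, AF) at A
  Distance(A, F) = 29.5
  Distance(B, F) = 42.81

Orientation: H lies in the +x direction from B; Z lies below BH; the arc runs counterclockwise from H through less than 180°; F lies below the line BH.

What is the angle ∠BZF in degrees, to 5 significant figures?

69.165°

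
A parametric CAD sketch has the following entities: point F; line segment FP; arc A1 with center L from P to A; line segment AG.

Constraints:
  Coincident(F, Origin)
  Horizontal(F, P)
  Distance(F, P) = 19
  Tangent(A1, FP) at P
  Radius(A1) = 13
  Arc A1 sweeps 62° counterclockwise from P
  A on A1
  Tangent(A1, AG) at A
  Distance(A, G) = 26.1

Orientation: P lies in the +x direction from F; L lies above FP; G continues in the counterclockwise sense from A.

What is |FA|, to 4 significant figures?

31.25

A1 meets FP tangentially, so LP is at right angles to FP, so L = P + (0, 13) = (19.00, 13.00). On A1, P sits at bearing -90° from L; a 62° counterclockwise sweep puts A at bearing -28°, so A = L + 13.0·(cos -28°, sin -28°) = (30.48, 6.897). Then |FA| = |A − F| = 31.25.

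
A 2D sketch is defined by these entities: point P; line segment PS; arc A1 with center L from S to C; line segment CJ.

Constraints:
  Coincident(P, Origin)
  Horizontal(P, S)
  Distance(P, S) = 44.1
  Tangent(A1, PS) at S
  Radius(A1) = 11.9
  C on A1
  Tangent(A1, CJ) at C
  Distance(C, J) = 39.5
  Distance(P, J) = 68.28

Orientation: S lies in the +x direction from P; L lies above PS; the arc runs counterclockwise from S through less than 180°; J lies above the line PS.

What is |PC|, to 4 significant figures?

57.56

Checks: P = (0.00, 0.00) ✓; |LC| = 11.90 ✓; ∠(LC, CJ) = 90.00° ✓; |CJ| = 39.50 ✓; |PJ| = 68.28 ✓.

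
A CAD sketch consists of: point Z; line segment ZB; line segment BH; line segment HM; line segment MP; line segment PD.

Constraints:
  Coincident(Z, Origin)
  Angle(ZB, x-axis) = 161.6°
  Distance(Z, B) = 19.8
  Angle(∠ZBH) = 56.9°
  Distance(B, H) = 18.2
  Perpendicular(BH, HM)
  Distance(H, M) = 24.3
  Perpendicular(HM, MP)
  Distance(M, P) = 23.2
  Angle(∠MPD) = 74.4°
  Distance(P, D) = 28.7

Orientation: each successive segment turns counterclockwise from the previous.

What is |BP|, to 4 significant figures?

24.81

Z is at the origin; ZB runs at 161.6° with length 19.8, so B = (-18.79, 6.250). ∠ZBH = 56.9° gives BH at -75.30° from the x-axis; with |BH| = 18.2, H = (-14.17, -11.35). The perpendicularity gives HM at right angles to BH, so HM runs at 14.70°; with |HM| = 24.3, M = (9.335, -5.188). HM ⟂ MP, so MP runs at 104.7°; with |MP| = 23.2, P = (3.448, 17.25). Then |BP| = |P − B| = 24.81.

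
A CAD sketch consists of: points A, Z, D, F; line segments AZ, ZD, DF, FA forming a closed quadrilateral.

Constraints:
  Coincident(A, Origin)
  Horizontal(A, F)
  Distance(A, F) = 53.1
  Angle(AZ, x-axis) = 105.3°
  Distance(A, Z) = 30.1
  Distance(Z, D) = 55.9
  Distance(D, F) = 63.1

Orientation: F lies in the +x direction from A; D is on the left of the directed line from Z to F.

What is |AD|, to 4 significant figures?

71.92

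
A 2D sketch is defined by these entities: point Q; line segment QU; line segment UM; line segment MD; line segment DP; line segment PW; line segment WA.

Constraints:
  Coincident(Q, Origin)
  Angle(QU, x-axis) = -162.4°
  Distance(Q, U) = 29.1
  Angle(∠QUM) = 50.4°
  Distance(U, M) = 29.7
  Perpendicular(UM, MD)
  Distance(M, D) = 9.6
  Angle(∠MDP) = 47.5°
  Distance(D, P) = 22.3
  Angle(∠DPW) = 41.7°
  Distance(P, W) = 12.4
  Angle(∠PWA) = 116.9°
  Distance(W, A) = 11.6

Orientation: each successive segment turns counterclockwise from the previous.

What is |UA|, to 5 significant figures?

31.185

Q is at the origin; QU runs at -162.4° with length 29.1, so U = (-27.738, -8.7990). ∠QUM = 50.4° gives UM at -32.800° from the x-axis; with |UM| = 29.7, M = (-2.7730, -24.888). UM ⟂ MD, so MD runs at 57.200°; with |MD| = 9.6, D = (2.4274, -16.818). ∠MDP = 47.5° gives DP at -170.30° from the x-axis; with |DP| = 22.3, P = (-19.554, -20.576). ∠DPW = 41.7° gives PW at -32.000° from the x-axis; with |PW| = 12.4, W = (-9.0380, -27.147). ∠PWA = 116.9° gives WA at 31.100° from the x-axis; with |WA| = 11.6, A = (0.89469, -21.155). Then |UA| = |A − U| = 31.185.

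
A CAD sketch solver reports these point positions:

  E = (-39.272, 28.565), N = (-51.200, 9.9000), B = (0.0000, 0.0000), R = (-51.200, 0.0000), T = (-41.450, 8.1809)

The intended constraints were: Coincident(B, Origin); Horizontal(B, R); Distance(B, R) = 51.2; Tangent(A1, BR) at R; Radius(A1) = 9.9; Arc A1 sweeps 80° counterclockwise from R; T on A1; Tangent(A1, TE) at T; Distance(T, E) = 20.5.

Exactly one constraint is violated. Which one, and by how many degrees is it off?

Tangent(A1, TE) at T — off by 3.90°.

B = (0.00, 0.00) ✓; B.y = 0.00, R.y = 0.00 ✓; |BR| = 51.20 ✓; ∠(NR, RB) = 90.00° ✓; |NR| = 9.900 ✓; bearing(N→T) − bearing(N→R) = 80.00° ✓; |NT| = 9.900 ✓; ∠(NT, TE) = 86.10° ✗; |TE| = 20.50 ✓.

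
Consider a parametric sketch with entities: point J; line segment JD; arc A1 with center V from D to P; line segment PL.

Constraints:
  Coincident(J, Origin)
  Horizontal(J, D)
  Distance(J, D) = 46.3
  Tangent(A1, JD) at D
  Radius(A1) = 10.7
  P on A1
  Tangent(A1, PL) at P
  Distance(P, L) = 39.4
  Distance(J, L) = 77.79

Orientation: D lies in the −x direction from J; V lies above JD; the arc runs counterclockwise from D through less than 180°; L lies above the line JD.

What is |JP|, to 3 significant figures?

41.2

J is at the origin; J and D share the same y with |JD| = 46.3 and D on the −x side, so D = (-46.3, 0.00). A1 meets JD tangentially, so VD is at right angles to JD, so V = D + (0, 10.7) = (-46.3, 10.7). Since VP ⟂ PL (tangency), |VL| = √(10.7² + 39.4²) = 40.8 regardless of where P sits on A1. So L lies on both circle(J, 77.79) and circle(V, 40.8); the above-JD intersection is L = (-60.4, 49.0). P is the foot of the tangent from L: P = (-37.6, 16.9).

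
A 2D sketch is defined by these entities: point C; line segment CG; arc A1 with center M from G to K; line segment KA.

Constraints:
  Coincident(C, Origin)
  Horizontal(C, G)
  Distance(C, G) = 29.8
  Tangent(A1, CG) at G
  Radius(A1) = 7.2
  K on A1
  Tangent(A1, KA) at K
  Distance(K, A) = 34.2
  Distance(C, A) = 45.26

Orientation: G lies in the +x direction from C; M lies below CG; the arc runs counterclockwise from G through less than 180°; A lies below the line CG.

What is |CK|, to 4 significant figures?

23.57

Checks: ∠(MG, GC) = 90.00° ✓; |MG| = 7.200 ✓; |MK| = 7.200 ✓; ∠(MK, KA) = 90.00° ✓; |KA| = 34.20 ✓; |CA| = 45.26 ✓.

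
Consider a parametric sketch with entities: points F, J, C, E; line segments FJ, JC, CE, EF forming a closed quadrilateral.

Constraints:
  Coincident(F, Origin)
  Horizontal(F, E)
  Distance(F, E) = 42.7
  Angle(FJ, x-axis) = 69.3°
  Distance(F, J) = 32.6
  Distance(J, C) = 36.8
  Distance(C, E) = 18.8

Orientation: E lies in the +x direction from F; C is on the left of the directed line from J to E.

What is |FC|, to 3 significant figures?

49.8

Checks: F = (0.00, 0.00) ✓; |JC| = 36.80 ✓; |CE| = 18.80 ✓.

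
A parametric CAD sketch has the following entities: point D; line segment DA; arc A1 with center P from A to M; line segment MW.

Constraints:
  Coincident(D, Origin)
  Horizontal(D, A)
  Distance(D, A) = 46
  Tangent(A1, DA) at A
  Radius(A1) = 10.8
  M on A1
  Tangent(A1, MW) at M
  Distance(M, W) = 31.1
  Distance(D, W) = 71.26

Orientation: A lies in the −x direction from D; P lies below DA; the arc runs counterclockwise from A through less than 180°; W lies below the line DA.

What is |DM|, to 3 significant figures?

57.7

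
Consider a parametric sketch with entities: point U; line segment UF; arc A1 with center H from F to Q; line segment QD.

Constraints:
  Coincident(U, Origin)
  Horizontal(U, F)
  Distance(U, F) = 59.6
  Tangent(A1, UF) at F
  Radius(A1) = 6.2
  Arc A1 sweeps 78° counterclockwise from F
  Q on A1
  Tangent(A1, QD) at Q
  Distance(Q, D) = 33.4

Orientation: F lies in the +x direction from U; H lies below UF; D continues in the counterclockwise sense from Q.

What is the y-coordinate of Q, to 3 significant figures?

-4.91

The tangent condition forces HF to be normal to UF, so H = F + (0, -6.2) = (59.6, -6.20). On A1, F sits at bearing 90° from H; a 78° counterclockwise sweep puts Q at bearing 168°, so Q = H + 6.2·(cos 168°, sin 168°) = (53.5, -4.91). So Q.y = -4.91.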